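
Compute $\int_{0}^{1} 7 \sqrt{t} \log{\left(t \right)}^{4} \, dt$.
$\frac{1792}{81}$

Begin with the known integral
$$J(a) = \int_{0}^{1} 7 t^{a} \, dt = \frac{7}{a + 1}.$$

Differentiating under the integral sign brings down a factor of $\ln t$:
$$\frac{dJ}{da} = \int_{0}^{1} 7 t^{a} \log{\left(t \right)} \, dt = - \frac{7}{\left(a + 1\right)^{2}}.$$

Repeating $4$ times in total — each differentiation brings down another $\ln t$ — gives
$$\frac{d^{4}J}{da^{4}} = \int_{0}^{1} 7 t^{a} \log{\left(t \right)}^{4} \, dt = \frac{168}{\left(a + 1\right)^{5}},$$
and the integrand here is exactly the target integrand, so $I = \frac{168}{\left(a + 1\right)^{5}}$.

Setting $a = \frac{1}{2}$:
$$I = \frac{1792}{81}.$$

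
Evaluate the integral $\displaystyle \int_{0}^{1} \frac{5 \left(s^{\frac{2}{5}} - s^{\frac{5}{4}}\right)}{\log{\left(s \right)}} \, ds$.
$- \log{\left(\frac{184528125}{17210368} \right)}$

Consider the one-parameter family: let $I(a) = \int_{0}^{1} \frac{5 \left(s^{\frac{2}{5}} - s^{a}\right)}{\log{\left(s \right)}} \, ds$.

Since $\dfrac{\partial}{\partial a}\,s^{a} = s^{a} \ln s$, the $\ln s$ in the denominator cancels and
$$\frac{dI}{da} = \int_{0}^{1} -5 s^{a} \, ds = -5 \left[\frac{s^{a+1}}{a+1}\right]_0^1 = - \frac{5}{a + 1}.$$

Integrating with respect to $a$ gives $I(a) = - \log{\left(\frac{3125 \left(a + 1\right)^{5}}{16807} \right)} + C$.

At $a = \frac{2}{5}$ the integrand is identically $0$, so $I(\frac{2}{5}) = 0$. The closed form gives $0$, hence $C = 0$.

Setting $a = \frac{5}{4}$:
$$I = - \log{\left(\frac{184528125}{17210368} \right)}.$$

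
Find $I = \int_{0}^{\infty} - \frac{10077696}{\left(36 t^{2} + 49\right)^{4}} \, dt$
$- \frac{262440 \pi}{823543}$

Begin with the known result
$$J(a) = \int_{0}^{\infty} - \frac{6}{a^{2} + t^{2}} \, dt = - \frac{3 \pi}{a}.$$

Differentiating under the integral sign with respect to $a$,
$$\frac{dJ}{da} = \int_{0}^{\infty} \frac{12 a}{\left(a^{2} + t^{2}\right)^{2}} \, dt = \frac{3 \pi}{a^{2}},$$
so $\int_{0}^{\infty} - \frac{6}{\left(a^{2} + t^{2}\right)^{2}} \, dt = - \frac{3 \pi}{2 a^{3}}$.

Repeating — each differentiation of $1/(t^2+a^2)^j$ produces $-2ja/(t^2+a^2)^{j+1}$ — and dividing through by $-2ja$ at each step yields, after $3$ differentiations in total,
$$\int_{0}^{\infty} - \frac{6}{\left(a^{2} + t^{2}\right)^{4}} \, dt = - \frac{15 \pi}{16 a^{7}}.$$

Setting $a = \frac{7}{6}$:
$$I = - \frac{262440 \pi}{823543}.$$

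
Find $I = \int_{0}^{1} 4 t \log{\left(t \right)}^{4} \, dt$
$3$

Begin with the known integral
$$J(a) = \int_{0}^{1} 4 t^{a} \, dt = \frac{4}{a + 1}.$$

Differentiating under the integral sign brings down a factor of $\ln t$:
$$\frac{dJ}{da} = \int_{0}^{1} 4 t^{a} \log{\left(t \right)} \, dt = - \frac{4}{\left(a + 1\right)^{2}}.$$

Repeating $4$ times in total — each differentiation brings down another $\ln t$ — gives
$$\frac{d^{4}J}{da^{4}} = \int_{0}^{1} 4 t^{a} \log{\left(t \right)}^{4} \, dt = \frac{96}{\left(a + 1\right)^{5}},$$
and the integrand here is exactly the target integrand, so $I = \frac{96}{\left(a + 1\right)^{5}}$.

Setting $a = 1$:
$$I = 3.$$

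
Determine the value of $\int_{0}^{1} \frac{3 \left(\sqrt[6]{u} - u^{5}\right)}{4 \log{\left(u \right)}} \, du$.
$- \frac{3 \log{\left(6 \right)}}{2} + \frac{3 \log{\left(7 \right)}}{4}$

Replace the exponent $\frac{1}{6}$ by a parameter $a$: let $I(a) = \int_{0}^{1} \frac{3 \left(- u^{5} + u^{a}\right)}{4 \log{\left(u \right)}} \, du$.

Since $\dfrac{\partial}{\partial a}\,u^{a} = u^{a} \ln u$, the $\ln u$ in the denominator cancels and
$$\frac{dI}{da} = \int_{0}^{1} \frac{3}{4} u^{a} \, du = \frac{3}{4} \left[\frac{u^{a+1}}{a+1}\right]_0^1 = \frac{3}{4 \left(a + 1\right)}.$$

Integrating with respect to $a$ gives $I(a) = \frac{3 \log{\left(a + 1 \right)}}{4} - \frac{3 \log{\left(6 \right)}}{4} + C$.

At $a = 5$ the integrand is identically $0$, so $I(5) = 0$. The closed form gives $0$, hence $C = 0$.

Setting $a = \frac{1}{6}$:
$$I = - \frac{3 \log{\left(6 \right)}}{2} + \frac{3 \log{\left(7 \right)}}{4}.$$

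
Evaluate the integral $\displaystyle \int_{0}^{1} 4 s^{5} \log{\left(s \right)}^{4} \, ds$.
$\frac{1}{81}$

Begin with the known integral
$$J(a) = \int_{0}^{1} 4 s^{a} \, ds = \frac{4}{a + 1}.$$

Differentiating under the integral sign brings down a factor of $\ln s$:
$$\frac{dJ}{da} = \int_{0}^{1} 4 s^{a} \log{\left(s \right)} \, ds = - \frac{4}{\left(a + 1\right)^{2}}.$$

Repeating $4$ times in total — each differentiation brings down another $\ln s$ — gives
$$\frac{d^{4}J}{da^{4}} = \int_{0}^{1} 4 s^{a} \log{\left(s \right)}^{4} \, ds = \frac{96}{\left(a + 1\right)^{5}},$$
and the integrand here is exactly the target integrand, so $I = \frac{96}{\left(a + 1\right)^{5}}$.

Setting $a = 5$:
$$I = \frac{1}{81}.$$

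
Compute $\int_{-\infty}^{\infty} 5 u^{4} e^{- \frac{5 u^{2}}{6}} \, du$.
$\frac{27 \sqrt{30} \sqrt{\pi}}{25}$

Consider the simpler parametrised integral
$$J(a) = \int_{-\infty}^{\infty} 5 e^{- a u^{2}} \, du = \frac{5 \sqrt{\pi}}{\sqrt{a}}.$$

Differentiating under the integral sign brings down a factor of $(-u^2)$:
$$\frac{dJ}{da} = \int_{-\infty}^{\infty} - 5 u^{2} e^{- a u^{2}} \, du = - \frac{5 \sqrt{\pi}}{2 a^{\frac{3}{2}}}.$$

Repeating twice in total — each differentiation brings down another $(-u^2)$ — gives
$$\frac{d^{2}J}{da^{2}} = \int_{-\infty}^{\infty} 5 u^{4} e^{- a u^{2}} \, du = \frac{15 \sqrt{\pi}}{4 a^{\frac{5}{2}}},$$
and the integrand here is exactly the target integrand, so $I = \frac{15 \sqrt{\pi}}{4 a^{\frac{5}{2}}}$.

Setting $a = \frac{5}{6}$:
$$I = \frac{27 \sqrt{30} \sqrt{\pi}}{25}.$$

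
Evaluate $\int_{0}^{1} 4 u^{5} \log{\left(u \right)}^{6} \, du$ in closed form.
$\frac{5}{486}$

Consider the simpler parametrised integral
$$J(a) = \int_{0}^{1} 4 u^{a} \, du = \frac{4}{a + 1}.$$

Differentiating under the integral sign brings down a factor of $\ln u$:
$$\frac{dJ}{da} = \int_{0}^{1} 4 u^{a} \log{\left(u \right)} \, du = - \frac{4}{\left(a + 1\right)^{2}}.$$

Repeating $6$ times in total — each differentiation brings down another $\ln u$ — gives
$$\frac{d^{6}J}{da^{6}} = \int_{0}^{1} 4 u^{a} \log{\left(u \right)}^{6} \, du = \frac{2880}{\left(a + 1\right)^{7}},$$
and the integrand here is exactly the target integrand, so $I = \frac{2880}{\left(a + 1\right)^{7}}$.

Setting $a = 5$:
$$I = \frac{5}{486}.$$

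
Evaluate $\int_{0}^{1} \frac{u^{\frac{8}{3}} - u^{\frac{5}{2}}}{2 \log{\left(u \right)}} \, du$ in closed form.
$\log{\left(\frac{\sqrt{462}}{21} \right)}$

Consider the one-parameter family: let $I(a) = \int_{0}^{1} \frac{u^{\frac{8}{3}} - u^{a}}{2 \log{\left(u \right)}} \, du$.

Since $\dfrac{\partial}{\partial a}\,u^{a} = u^{a} \ln u$, the $\ln u$ in the denominator cancels and
$$\frac{dI}{da} = \int_{0}^{1} - \frac{1}{2} u^{a} \, du = - \frac{1}{2} \left[\frac{u^{a+1}}{a+1}\right]_0^1 = - \frac{1}{2 a + 2}.$$

Integrating with respect to $a$ gives $I(a) = - \frac{\log{\left(a + 1 \right)}}{2} - \frac{\log{\left(3 \right)}}{2} + \frac{\log{\left(11 \right)}}{2} + C$.

At $a = \frac{8}{3}$ the integrand is identically $0$, so $I(\frac{8}{3}) = 0$. The closed form gives $0$, hence $C = 0$.

Setting $a = \frac{5}{2}$:
$$I = \log{\left(\frac{\sqrt{462}}{21} \right)}.$$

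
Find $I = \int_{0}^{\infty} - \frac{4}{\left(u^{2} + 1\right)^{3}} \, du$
$- \frac{3 \pi}{4}$

Begin with the known result
$$J(a) = \int_{0}^{\infty} - \frac{4}{a^{2} + u^{2}} \, du = - \frac{2 \pi}{a}.$$

Differentiating under the integral sign with respect to $a$,
$$\frac{dJ}{da} = \int_{0}^{\infty} \frac{8 a}{\left(a^{2} + u^{2}\right)^{2}} \, du = \frac{2 \pi}{a^{2}},$$
so $\int_{0}^{\infty} - \frac{4}{\left(a^{2} + u^{2}\right)^{2}} \, du = - \frac{\pi}{a^{3}}$.

Repeating — each differentiation of $1/(u^2+a^2)^j$ produces $-2ja/(u^2+a^2)^{j+1}$ — and dividing through by $-2ja$ at each step yields, after $2$ differentiations in total,
$$\int_{0}^{\infty} - \frac{4}{\left(a^{2} + u^{2}\right)^{3}} \, du = - \frac{3 \pi}{4 a^{5}}.$$

Setting $a = 1$:
$$I = - \frac{3 \pi}{4}.$$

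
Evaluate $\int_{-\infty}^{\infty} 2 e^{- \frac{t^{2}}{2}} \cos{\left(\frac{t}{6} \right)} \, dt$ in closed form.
$\frac{2 \sqrt{2} \sqrt{\pi}}{e^{\frac{1}{72}}}$

Define $I(b) = \int_{-\infty}^{\infty} 2 e^{- \frac{t^{2}}{2}} \cos{\left(b t \right)} \, dt$.

Differentiating under the integral sign,
$$I'(b) = \int_{-\infty}^{\infty} - 2 t e^{- \frac{t^{2}}{2}} \sin{\left(b t \right)} \, dt.$$

Integrate $\int_{-\infty}^{\infty} t \sin(b t)\, e^{- \frac{t^{2}}{2}}\, dt$ by parts with $u = \sin(b t)$ and $dv = t\, e^{- \frac{t^{2}}{2}}\, dt$, giving $v = - e^{- \frac{t^{2}}{2}}$. The boundary term vanishes and
$$\int_{-\infty}^{\infty} t \sin(b t)\, e^{- \frac{t^{2}}{2}}\, dt = b \int_{-\infty}^{\infty} \cos(b t)\, e^{- \frac{t^{2}}{2}}\, dt,$$
so $I'(b) = - b\, I(b)$.

This is a separable first-order ODE; solving with the initial condition $I(0) = \int_{-\infty}^{\infty} 2 e^{- \frac{t^{2}}{2}}\,dt = 2 \sqrt{2} \sqrt{\pi}$ gives
$$I(b) = 2 \sqrt{2} \sqrt{\pi} e^{- \frac{b^{2}}{2}}.$$

Setting $b = \frac{1}{6}$:
$$I = \frac{2 \sqrt{2} \sqrt{\pi}}{e^{\frac{1}{72}}}.$$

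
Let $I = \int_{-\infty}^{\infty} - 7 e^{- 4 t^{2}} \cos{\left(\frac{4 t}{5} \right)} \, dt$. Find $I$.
$- \frac{7 \sqrt{\pi}}{2 e^{\frac{1}{25}}}$

Define $I(b) = \int_{-\infty}^{\infty} - 7 e^{- 4 t^{2}} \cos{\left(b t \right)} \, dt$.

Differentiating under the integral sign,
$$I'(b) = \int_{-\infty}^{\infty} 7 t e^{- 4 t^{2}} \sin{\left(b t \right)} \, dt.$$

Integrate $\int_{-\infty}^{\infty} t \sin(b t)\, e^{- 4 t^{2}}\, dt$ by parts with $u = \sin(b t)$ and $dv = t\, e^{- 4 t^{2}}\, dt$, giving $v = - \frac{e^{- 4 t^{2}}}{8}$. The boundary term vanishes and
$$\int_{-\infty}^{\infty} t \sin(b t)\, e^{- 4 t^{2}}\, dt = \frac{b}{8} \int_{-\infty}^{\infty} \cos(b t)\, e^{- 4 t^{2}}\, dt,$$
so $I'(b) = - \frac{b}{8}\, I(b)$.

This is a separable first-order ODE; solving with the initial condition $I(0) = \int_{-\infty}^{\infty} - 7 e^{- 4 t^{2}}\,dt = - \frac{7 \sqrt{\pi}}{2}$ gives
$$I(b) = - \frac{7 \sqrt{\pi} e^{- \frac{b^{2}}{16}}}{2}.$$

Setting $b = \frac{4}{5}$:
$$I = - \frac{7 \sqrt{\pi}}{2 e^{\frac{1}{25}}}.$$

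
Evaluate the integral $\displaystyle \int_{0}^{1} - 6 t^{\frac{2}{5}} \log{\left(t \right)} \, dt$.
$\frac{150}{49}$

Consider the simpler parametrised integral
$$J(a) = \int_{0}^{1} - 6 t^{a} \, dt = - \frac{6}{a + 1}.$$

Differentiating under the integral sign brings down a factor of $\ln t$:
$$\frac{dJ}{da} = \int_{0}^{1} - 6 t^{a} \log{\left(t \right)} \, dt = \frac{6}{\left(a + 1\right)^{2}}.$$

The integral on the left is $I$, so $I = \frac{6}{\left(a + 1\right)^{2}}$.

Setting $a = \frac{2}{5}$:
$$I = \frac{150}{49}.$$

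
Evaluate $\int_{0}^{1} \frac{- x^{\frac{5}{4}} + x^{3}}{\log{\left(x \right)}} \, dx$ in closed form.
$\log{\left(\frac{16}{9} \right)}$

Replace the exponent $3$ by a parameter $a$: let $I(a) = \int_{0}^{1} \frac{- x^{\frac{5}{4}} + x^{a}}{\log{\left(x \right)}} \, dx$.

Since $\dfrac{\partial}{\partial a}\,x^{a} = x^{a} \ln x$, the $\ln x$ in the denominator cancels and
$$\frac{dI}{da} = \int_{0}^{1} x^{a} \, dx = \left[\frac{x^{a+1}}{a+1}\right]_0^1 = \frac{1}{a + 1}.$$

Integrating with respect to $a$ gives $I(a) = \log{\left(\frac{4 a}{9} + \frac{4}{9} \right)} + C$.

At $a = \frac{5}{4}$ the integrand is identically $0$, so $I(\frac{5}{4}) = 0$. The closed form gives $0$, hence $C = 0$.

Setting $a = 3$:
$$I = \log{\left(\frac{16}{9} \right)}.$$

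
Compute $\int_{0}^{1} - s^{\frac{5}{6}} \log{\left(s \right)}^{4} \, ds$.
$- \frac{186624}{161051}$

Start from the elementary integral
$$J(a) = \int_{0}^{1} - s^{a} \, ds = - \frac{1}{a + 1}.$$

Differentiating under the integral sign brings down a factor of $\ln s$:
$$\frac{dJ}{da} = \int_{0}^{1} - s^{a} \log{\left(s \right)} \, ds = \frac{1}{\left(a + 1\right)^{2}}.$$

Repeating $4$ times in total — each differentiation brings down another $\ln s$ — gives
$$\frac{d^{4}J}{da^{4}} = \int_{0}^{1} - s^{a} \log{\left(s \right)}^{4} \, ds = - \frac{24}{\left(a + 1\right)^{5}},$$
and the integrand here is exactly the target integrand, so $I = - \frac{24}{\left(a + 1\right)^{5}}$.

Setting $a = \frac{5}{6}$:
$$I = - \frac{186624}{161051}.$$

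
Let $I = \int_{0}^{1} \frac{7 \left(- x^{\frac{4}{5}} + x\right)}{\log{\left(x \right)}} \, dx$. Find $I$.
$\log{\left(\frac{10000000}{4782969} \right)}$

Introduce a parameter $a$ in the exponent: let $I(a) = \int_{0}^{1} \frac{7 \left(x - x^{a}\right)}{\log{\left(x \right)}} \, dx$.

Since $\dfrac{\partial}{\partial a}\,x^{a} = x^{a} \ln x$, the $\ln x$ in the denominator cancels and
$$\frac{dI}{da} = \int_{0}^{1} -7 x^{a} \, dx = -7 \left[\frac{x^{a+1}}{a+1}\right]_0^1 = - \frac{7}{a + 1}.$$

Integrating with respect to $a$ gives $I(a) = \log{\left(\frac{128}{\left(a + 1\right)^{7}} \right)} + C$.

At $a = 1$ the integrand is identically $0$, so $I(1) = 0$. The closed form gives $0$, hence $C = 0$.

Setting $a = \frac{4}{5}$:
$$I = \log{\left(\frac{10000000}{4782969} \right)}.$$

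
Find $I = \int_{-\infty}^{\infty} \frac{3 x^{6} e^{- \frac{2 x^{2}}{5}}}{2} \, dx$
$\frac{5625 \sqrt{10} \sqrt{\pi}}{256}$

Start from the elementary integral
$$J(a) = \int_{-\infty}^{\infty} \frac{3 e^{- a x^{2}}}{2} \, dx = \frac{3 \sqrt{\pi}}{2 \sqrt{a}}.$$

Differentiating under the integral sign brings down a factor of $(-x^2)$:
$$\frac{dJ}{da} = \int_{-\infty}^{\infty} - \frac{3 x^{2} e^{- a x^{2}}}{2} \, dx = - \frac{3 \sqrt{\pi}}{4 a^{\frac{3}{2}}}.$$

Repeating $3$ times in total — each differentiation brings down another $(-x^2)$ — gives
$$\frac{d^{3}J}{da^{3}} = \int_{-\infty}^{\infty} - \frac{3 x^{6} e^{- a x^{2}}}{2} \, dx = - \frac{45 \sqrt{\pi}}{16 a^{\frac{7}{2}}},$$
and the integrand here is $(-1)^{3}$ times the target integrand, so $I = (-1)^{3}\,\frac{d^{3}J}{da^{3}} = \frac{45 \sqrt{\pi}}{16 a^{\frac{7}{2}}}$.

Setting $a = \frac{2}{5}$:
$$I = \frac{5625 \sqrt{10} \sqrt{\pi}}{256}.$$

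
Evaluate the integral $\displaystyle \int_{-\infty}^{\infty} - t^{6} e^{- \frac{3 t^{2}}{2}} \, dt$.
$- \frac{5 \sqrt{6} \sqrt{\pi}}{27}$

Start from the elementary integral
$$J(a) = \int_{-\infty}^{\infty} - e^{- a t^{2}} \, dt = - \frac{\sqrt{\pi}}{\sqrt{a}}.$$

Differentiating under the integral sign brings down a factor of $(-t^2)$:
$$\frac{dJ}{da} = \int_{-\infty}^{\infty} t^{2} e^{- a t^{2}} \, dt = \frac{\sqrt{\pi}}{2 a^{\frac{3}{2}}}.$$

Repeating $3$ times in total — each differentiation brings down another $(-t^2)$ — gives
$$\frac{d^{3}J}{da^{3}} = \int_{-\infty}^{\infty} t^{6} e^{- a t^{2}} \, dt = \frac{15 \sqrt{\pi}}{8 a^{\frac{7}{2}}},$$
and the integrand here is $(-1)^{3}$ times the target integrand, so $I = (-1)^{3}\,\frac{d^{3}J}{da^{3}} = - \frac{15 \sqrt{\pi}}{8 a^{\frac{7}{2}}}$.

Setting $a = \frac{3}{2}$:
$$I = - \frac{5 \sqrt{6} \sqrt{\pi}}{27}.$$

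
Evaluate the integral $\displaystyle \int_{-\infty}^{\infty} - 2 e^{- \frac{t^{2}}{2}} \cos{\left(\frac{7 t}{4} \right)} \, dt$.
$- \frac{2 \sqrt{2} \sqrt{\pi}}{e^{\frac{49}{32}}}$

Let $b$ denote the cosine frequency and define $I(b) = \int_{-\infty}^{\infty} - 2 e^{- \frac{t^{2}}{2}} \cos{\left(b t \right)} \, dt$.

Differentiating under the integral sign,
$$I'(b) = \int_{-\infty}^{\infty} 2 t e^{- \frac{t^{2}}{2}} \sin{\left(b t \right)} \, dt.$$

Integrate $\int_{-\infty}^{\infty} t \sin(b t)\, e^{- \frac{t^{2}}{2}}\, dt$ by parts with $u = \sin(b t)$ and $dv = t\, e^{- \frac{t^{2}}{2}}\, dt$, giving $v = - e^{- \frac{t^{2}}{2}}$. The boundary term vanishes and
$$\int_{-\infty}^{\infty} t \sin(b t)\, e^{- \frac{t^{2}}{2}}\, dt = b \int_{-\infty}^{\infty} \cos(b t)\, e^{- \frac{t^{2}}{2}}\, dt,$$
so $I'(b) = - b\, I(b)$.

This is a separable first-order ODE; solving with the initial condition $I(0) = \int_{-\infty}^{\infty} - 2 e^{- \frac{t^{2}}{2}}\,dt = - 2 \sqrt{2} \sqrt{\pi}$ gives
$$I(b) = - 2 \sqrt{2} \sqrt{\pi} e^{- \frac{b^{2}}{2}}.$$

Setting $b = \frac{7}{4}$:
$$I = - \frac{2 \sqrt{2} \sqrt{\pi}}{e^{\frac{49}{32}}}.$$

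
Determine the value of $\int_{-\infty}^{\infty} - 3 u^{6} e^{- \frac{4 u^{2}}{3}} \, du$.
$- \frac{1215 \sqrt{3} \sqrt{\pi}}{1024}$

Consider the simpler parametrised integral
$$J(a) = \int_{-\infty}^{\infty} - 3 e^{- a u^{2}} \, du = - \frac{3 \sqrt{\pi}}{\sqrt{a}}.$$

Differentiating under the integral sign brings down a factor of $(-u^2)$:
$$\frac{dJ}{da} = \int_{-\infty}^{\infty} 3 u^{2} e^{- a u^{2}} \, du = \frac{3 \sqrt{\pi}}{2 a^{\frac{3}{2}}}.$$

Repeating $3$ times in total — each differentiation brings down another $(-u^2)$ — gives
$$\frac{d^{3}J}{da^{3}} = \int_{-\infty}^{\infty} 3 u^{6} e^{- a u^{2}} \, du = \frac{45 \sqrt{\pi}}{8 a^{\frac{7}{2}}},$$
and the integrand here is $(-1)^{3}$ times the target integrand, so $I = (-1)^{3}\,\frac{d^{3}J}{da^{3}} = - \frac{45 \sqrt{\pi}}{8 a^{\frac{7}{2}}}$.

Setting $a = \frac{4}{3}$:
$$I = - \frac{1215 \sqrt{3} \sqrt{\pi}}{1024}.$$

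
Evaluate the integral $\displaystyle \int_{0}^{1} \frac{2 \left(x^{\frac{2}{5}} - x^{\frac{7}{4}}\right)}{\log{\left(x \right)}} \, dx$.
$- \log{\left(\frac{3025}{784} \right)}$

Introduce a parameter $a$ in the exponent: let $I(a) = \int_{0}^{1} \frac{2 \left(x^{\frac{2}{5}} - x^{a}\right)}{\log{\left(x \right)}} \, dx$.

Since $\dfrac{\partial}{\partial a}\,x^{a} = x^{a} \ln x$, the $\ln x$ in the denominator cancels and
$$\frac{dI}{da} = \int_{0}^{1} -2 x^{a} \, dx = -2 \left[\frac{x^{a+1}}{a+1}\right]_0^1 = - \frac{2}{a + 1}.$$

Integrating with respect to $a$ gives $I(a) = - \log{\left(\frac{25 \left(a + 1\right)^{2}}{49} \right)} + C$.

At $a = \frac{2}{5}$ the integrand is identically $0$, so $I(\frac{2}{5}) = 0$. The closed form gives $0$, hence $C = 0$.

Setting $a = \frac{7}{4}$:
$$I = - \log{\left(\frac{3025}{784} \right)}.$$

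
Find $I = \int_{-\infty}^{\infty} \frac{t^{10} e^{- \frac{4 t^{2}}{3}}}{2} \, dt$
$\frac{229635 \sqrt{3} \sqrt{\pi}}{131072}$

Start from the elementary integral
$$J(a) = \int_{-\infty}^{\infty} \frac{e^{- a t^{2}}}{2} \, dt = \frac{\sqrt{\pi}}{2 \sqrt{a}}.$$

Differentiating under the integral sign brings down a factor of $(-t^2)$:
$$\frac{dJ}{da} = \int_{-\infty}^{\infty} - \frac{t^{2} e^{- a t^{2}}}{2} \, dt = - \frac{\sqrt{\pi}}{4 a^{\frac{3}{2}}}.$$

Repeating $5$ times in total — each differentiation brings down another $(-t^2)$ — gives
$$\frac{d^{5}J}{da^{5}} = \int_{-\infty}^{\infty} - \frac{t^{10} e^{- a t^{2}}}{2} \, dt = - \frac{945 \sqrt{\pi}}{64 a^{\frac{11}{2}}},$$
and the integrand here is $(-1)^{5}$ times the target integrand, so $I = (-1)^{5}\,\frac{d^{5}J}{da^{5}} = \frac{945 \sqrt{\pi}}{64 a^{\frac{11}{2}}}$.

Setting $a = \frac{4}{3}$:
$$I = \frac{229635 \sqrt{3} \sqrt{\pi}}{131072}.$$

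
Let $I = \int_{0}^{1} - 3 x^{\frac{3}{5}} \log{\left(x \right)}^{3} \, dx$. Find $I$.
$\frac{5625}{2048}$

Begin with the known integral
$$J(a) = \int_{0}^{1} - 3 x^{a} \, dx = - \frac{3}{a + 1}.$$

Differentiating under the integral sign brings down a factor of $\ln x$:
$$\frac{dJ}{da} = \int_{0}^{1} - 3 x^{a} \log{\left(x \right)} \, dx = \frac{3}{\left(a + 1\right)^{2}}.$$

Repeating $3$ times in total — each differentiation brings down another $\ln x$ — gives
$$\frac{d^{3}J}{da^{3}} = \int_{0}^{1} - 3 x^{a} \log{\left(x \right)}^{3} \, dx = \frac{18}{\left(a + 1\right)^{4}},$$
and the integrand here is exactly the target integrand, so $I = \frac{18}{\left(a + 1\right)^{4}}$.

Setting $a = \frac{3}{5}$:
$$I = \frac{5625}{2048}.$$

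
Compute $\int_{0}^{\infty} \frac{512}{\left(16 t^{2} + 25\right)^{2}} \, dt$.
$\frac{32 \pi}{125}$

Recall the elementary integral
$$J(a) = \int_{0}^{\infty} \frac{2}{a^{2} + t^{2}} \, dt = \frac{\pi}{a}.$$

Differentiating under the integral sign with respect to $a$,
$$\frac{dJ}{da} = \int_{0}^{\infty} - \frac{4 a}{\left(a^{2} + t^{2}\right)^{2}} \, dt = - \frac{\pi}{a^{2}},$$
so $\int_{0}^{\infty} \frac{2}{\left(a^{2} + t^{2}\right)^{2}} \, dt = \frac{\pi}{2 a^{3}}$.

Setting $a = \frac{5}{4}$:
$$I = \frac{32 \pi}{125}.$$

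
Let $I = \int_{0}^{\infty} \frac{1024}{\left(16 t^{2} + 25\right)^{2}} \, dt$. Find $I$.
$\frac{64 \pi}{125}$

Start from the standard arctangent integral
$$J(a) = \int_{0}^{\infty} \frac{4}{a^{2} + t^{2}} \, dt = \frac{2 \pi}{a}.$$

Differentiating under the integral sign with respect to $a$,
$$\frac{dJ}{da} = \int_{0}^{\infty} - \frac{8 a}{\left(a^{2} + t^{2}\right)^{2}} \, dt = - \frac{2 \pi}{a^{2}},$$
so $\int_{0}^{\infty} \frac{4}{\left(a^{2} + t^{2}\right)^{2}} \, dt = \frac{\pi}{a^{3}}$.

Setting $a = \frac{5}{4}$:
$$I = \frac{64 \pi}{125}.$$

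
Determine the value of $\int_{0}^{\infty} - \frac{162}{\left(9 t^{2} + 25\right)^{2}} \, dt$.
$- \frac{27 \pi}{250}$

Recall the elementary integral
$$J(a) = \int_{0}^{\infty} - \frac{2}{a^{2} + t^{2}} \, dt = - \frac{\pi}{a}.$$

Differentiating under the integral sign with respect to $a$,
$$\frac{dJ}{da} = \int_{0}^{\infty} \frac{4 a}{\left(a^{2} + t^{2}\right)^{2}} \, dt = \frac{\pi}{a^{2}},$$
so $\int_{0}^{\infty} - \frac{2}{\left(a^{2} + t^{2}\right)^{2}} \, dt = - \frac{\pi}{2 a^{3}}$.

Setting $a = \frac{5}{3}$:
$$I = - \frac{27 \pi}{250}.$$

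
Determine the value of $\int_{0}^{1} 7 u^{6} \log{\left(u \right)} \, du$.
$- \frac{1}{7}$

Begin with the known integral
$$J(a) = \int_{0}^{1} 7 u^{a} \, du = \frac{7}{a + 1}.$$

Differentiating under the integral sign brings down a factor of $\ln u$:
$$\frac{dJ}{da} = \int_{0}^{1} 7 u^{a} \log{\left(u \right)} \, du = - \frac{7}{\left(a + 1\right)^{2}}.$$

The integral on the left is $I$, so $I = - \frac{7}{\left(a + 1\right)^{2}}$.

Setting $a = 6$:
$$I = - \frac{1}{7}.$$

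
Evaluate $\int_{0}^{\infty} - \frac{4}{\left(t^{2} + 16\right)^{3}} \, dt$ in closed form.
$- \frac{3 \pi}{4096}$

Recall the elementary integral
$$J(a) = \int_{0}^{\infty} - \frac{4}{a^{2} + t^{2}} \, dt = - \frac{2 \pi}{a}.$$

Differentiating under the integral sign with respect to $a$,
$$\frac{dJ}{da} = \int_{0}^{\infty} \frac{8 a}{\left(a^{2} + t^{2}\right)^{2}} \, dt = \frac{2 \pi}{a^{2}},$$
so $\int_{0}^{\infty} - \frac{4}{\left(a^{2} + t^{2}\right)^{2}} \, dt = - \frac{\pi}{a^{3}}$.

Repeating — each differentiation of $1/(t^2+a^2)^j$ produces $-2ja/(t^2+a^2)^{j+1}$ — and dividing through by $-2ja$ at each step yields, after $2$ differentiations in total,
$$\int_{0}^{\infty} - \frac{4}{\left(a^{2} + t^{2}\right)^{3}} \, dt = - \frac{3 \pi}{4 a^{5}}.$$

Setting $a = 4$:
$$I = - \frac{3 \pi}{4096}.$$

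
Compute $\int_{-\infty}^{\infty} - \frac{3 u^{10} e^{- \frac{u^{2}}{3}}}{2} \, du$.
$- \frac{688905 \sqrt{3} \sqrt{\pi}}{64}$

Begin with the known integral
$$J(a) = \int_{-\infty}^{\infty} - \frac{3 e^{- a u^{2}}}{2} \, du = - \frac{3 \sqrt{\pi}}{2 \sqrt{a}}.$$

Differentiating under the integral sign brings down a factor of $(-u^2)$:
$$\frac{dJ}{da} = \int_{-\infty}^{\infty} \frac{3 u^{2} e^{- a u^{2}}}{2} \, du = \frac{3 \sqrt{\pi}}{4 a^{\frac{3}{2}}}.$$

Repeating $5$ times in total — each differentiation brings down another $(-u^2)$ — gives
$$\frac{d^{5}J}{da^{5}} = \int_{-\infty}^{\infty} \frac{3 u^{10} e^{- a u^{2}}}{2} \, du = \frac{2835 \sqrt{\pi}}{64 a^{\frac{11}{2}}},$$
and the integrand here is $(-1)^{5}$ times the target integrand, so $I = (-1)^{5}\,\frac{d^{5}J}{da^{5}} = - \frac{2835 \sqrt{\pi}}{64 a^{\frac{11}{2}}}$.

Setting $a = \frac{1}{3}$:
$$I = - \frac{688905 \sqrt{3} \sqrt{\pi}}{64}.$$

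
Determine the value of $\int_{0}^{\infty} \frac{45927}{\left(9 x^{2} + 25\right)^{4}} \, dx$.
$\frac{15309 \pi}{500000}$

Start from the standard arctangent integral
$$J(a) = \int_{0}^{\infty} \frac{7}{a^{2} + x^{2}} \, dx = \frac{7 \pi}{2 a}.$$

Differentiating under the integral sign with respect to $a$,
$$\frac{dJ}{da} = \int_{0}^{\infty} - \frac{14 a}{\left(a^{2} + x^{2}\right)^{2}} \, dx = - \frac{7 \pi}{2 a^{2}},$$
so $\int_{0}^{\infty} \frac{7}{\left(a^{2} + x^{2}\right)^{2}} \, dx = \frac{7 \pi}{4 a^{3}}$.

Repeating — each differentiation of $1/(x^2+a^2)^j$ produces $-2ja/(x^2+a^2)^{j+1}$ — and dividing through by $-2ja$ at each step yields, after $3$ differentiations in total,
$$\int_{0}^{\infty} \frac{7}{\left(a^{2} + x^{2}\right)^{4}} \, dx = \frac{35 \pi}{32 a^{7}}.$$

Setting $a = \frac{5}{3}$:
$$I = \frac{15309 \pi}{500000}.$$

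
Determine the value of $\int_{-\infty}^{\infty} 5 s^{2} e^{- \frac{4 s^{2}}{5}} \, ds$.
$\frac{25 \sqrt{5} \sqrt{\pi}}{16}$

Consider the simpler parametrised integral
$$J(a) = \int_{-\infty}^{\infty} 5 e^{- a s^{2}} \, ds = \frac{5 \sqrt{\pi}}{\sqrt{a}}.$$

Differentiating under the integral sign brings down a factor of $(-s^2)$:
$$\frac{dJ}{da} = \int_{-\infty}^{\infty} - 5 s^{2} e^{- a s^{2}} \, ds = - \frac{5 \sqrt{\pi}}{2 a^{\frac{3}{2}}}.$$

The integral on the left is $-I$, so $I = \frac{5 \sqrt{\pi}}{2 a^{\frac{3}{2}}}$.

Setting $a = \frac{4}{5}$:
$$I = \frac{25 \sqrt{5} \sqrt{\pi}}{16}.$$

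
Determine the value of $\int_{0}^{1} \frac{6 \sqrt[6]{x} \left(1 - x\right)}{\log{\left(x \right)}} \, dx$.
$- \log{\left(\frac{4826809}{117649} \right)}$

Replace the exponent $\frac{7}{6}$ by a parameter $a$: let $I(a) = \int_{0}^{1} \frac{6 \left(\sqrt[6]{x} - x^{a}\right)}{\log{\left(x \right)}} \, dx$.

Since $\dfrac{\partial}{\partial a}\,x^{a} = x^{a} \ln x$, the $\ln x$ in the denominator cancels and
$$\frac{dI}{da} = \int_{0}^{1} -6 x^{a} \, dx = -6 \left[\frac{x^{a+1}}{a+1}\right]_0^1 = - \frac{6}{a + 1}.$$

Integrating with respect to $a$ gives $I(a) = - \log{\left(\frac{46656 \left(a + 1\right)^{6}}{117649} \right)} + C$.

At $a = \frac{1}{6}$ the integrand is identically $0$, so $I(\frac{1}{6}) = 0$. The closed form gives $0$, hence $C = 0$.

Setting $a = \frac{7}{6}$:
$$I = - \log{\left(\frac{4826809}{117649} \right)}.$$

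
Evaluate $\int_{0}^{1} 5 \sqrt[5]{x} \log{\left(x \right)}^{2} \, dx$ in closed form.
$\frac{625}{108}$

Consider the simpler parametrised integral
$$J(a) = \int_{0}^{1} 5 x^{a} \, dx = \frac{5}{a + 1}.$$

Differentiating under the integral sign brings down a factor of $\ln x$:
$$\frac{dJ}{da} = \int_{0}^{1} 5 x^{a} \log{\left(x \right)} \, dx = - \frac{5}{\left(a + 1\right)^{2}}.$$

Repeating twice in total — each differentiation brings down another $\ln x$ — gives
$$\frac{d^{2}J}{da^{2}} = \int_{0}^{1} 5 x^{a} \log{\left(x \right)}^{2} \, dx = \frac{10}{\left(a + 1\right)^{3}},$$
and the integrand here is exactly the target integrand, so $I = \frac{10}{\left(a + 1\right)^{3}}$.

Setting $a = \frac{1}{5}$:
$$I = \frac{625}{108}.$$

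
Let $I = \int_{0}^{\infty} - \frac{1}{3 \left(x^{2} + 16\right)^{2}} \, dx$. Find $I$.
$- \frac{\pi}{768}$

Begin with the known result
$$J(a) = \int_{0}^{\infty} - \frac{1}{3 \left(a^{2} + x^{2}\right)} \, dx = - \frac{\pi}{6 a}.$$

Differentiating under the integral sign with respect to $a$,
$$\frac{dJ}{da} = \int_{0}^{\infty} \frac{2 a}{3 \left(a^{2} + x^{2}\right)^{2}} \, dx = \frac{\pi}{6 a^{2}},$$
so $\int_{0}^{\infty} - \frac{1}{3 \left(a^{2} + x^{2}\right)^{2}} \, dx = - \frac{\pi}{12 a^{3}}$.

Setting $a = 4$:
$$I = - \frac{\pi}{768}.$$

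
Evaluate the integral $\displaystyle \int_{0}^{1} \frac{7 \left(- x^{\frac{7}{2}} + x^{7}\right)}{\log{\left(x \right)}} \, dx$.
$- \log{\left(\frac{4782969}{268435456} \right)}$

Introduce a parameter $a$ in the exponent: let $I(a) = \int_{0}^{1} \frac{7 \left(x^{7} - x^{a}\right)}{\log{\left(x \right)}} \, dx$.

Since $\dfrac{\partial}{\partial a}\,x^{a} = x^{a} \ln x$, the $\ln x$ in the denominator cancels and
$$\frac{dI}{da} = \int_{0}^{1} -7 x^{a} \, dx = -7 \left[\frac{x^{a+1}}{a+1}\right]_0^1 = - \frac{7}{a + 1}.$$

Integrating with respect to $a$ gives $I(a) = - \log{\left(\frac{\left(a + 1\right)^{7}}{2097152} \right)} + C$.

At $a = 7$ the integrand is identically $0$, so $I(7) = 0$. The closed form gives $0$, hence $C = 0$.

Setting $a = \frac{7}{2}$:
$$I = - \log{\left(\frac{4782969}{268435456} \right)}.$$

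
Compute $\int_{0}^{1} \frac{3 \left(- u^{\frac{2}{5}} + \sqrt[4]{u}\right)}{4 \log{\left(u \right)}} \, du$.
$\log{\left(\frac{5 \sqrt{10} \sqrt[4]{7}}{28} \right)}$

Consider the one-parameter family: let $I(a) = \int_{0}^{1} \frac{3 \left(\sqrt[4]{u} - u^{a}\right)}{4 \log{\left(u \right)}} \, du$.

Since $\dfrac{\partial}{\partial a}\,u^{a} = u^{a} \ln u$, the $\ln u$ in the denominator cancels and
$$\frac{dI}{da} = \int_{0}^{1} - \frac{3}{4} u^{a} \, du = - \frac{3}{4} \left[\frac{u^{a+1}}{a+1}\right]_0^1 = - \frac{3}{4 a + 4}.$$

Integrating with respect to $a$ gives $I(a) = - \frac{3 \log{\left(a + 1 \right)}}{4} - \frac{3 \log{\left(2 \right)}}{2} + \frac{3 \log{\left(5 \right)}}{4} + C$.

At $a = \frac{1}{4}$ the integrand is identically $0$, so $I(\frac{1}{4}) = 0$. The closed form gives $0$, hence $C = 0$.

Setting $a = \frac{2}{5}$:
$$I = \log{\left(\frac{5 \sqrt{10} \sqrt[4]{7}}{28} \right)}.$$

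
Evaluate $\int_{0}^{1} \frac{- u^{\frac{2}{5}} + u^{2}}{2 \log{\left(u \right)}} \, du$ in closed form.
$\log{\left(\frac{\sqrt{105}}{7} \right)}$

Consider the one-parameter family: let $I(a) = \int_{0}^{1} \frac{u^{2} - u^{a}}{2 \log{\left(u \right)}} \, du$.

Since $\dfrac{\partial}{\partial a}\,u^{a} = u^{a} \ln u$, the $\ln u$ in the denominator cancels and
$$\frac{dI}{da} = \int_{0}^{1} - \frac{1}{2} u^{a} \, du = - \frac{1}{2} \left[\frac{u^{a+1}}{a+1}\right]_0^1 = - \frac{1}{2 a + 2}.$$

Integrating with respect to $a$ gives $I(a) = - \frac{\log{\left(a + 1 \right)}}{2} + \frac{\log{\left(3 \right)}}{2} + C$.

At $a = 2$ the integrand is identically $0$, so $I(2) = 0$. The closed form gives $0$, hence $C = 0$.

Setting $a = \frac{2}{5}$:
$$I = \log{\left(\frac{\sqrt{105}}{7} \right)}.$$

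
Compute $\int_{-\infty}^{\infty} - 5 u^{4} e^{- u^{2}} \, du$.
$- \frac{15 \sqrt{\pi}}{4}$

Begin with the known integral
$$J(a) = \int_{-\infty}^{\infty} - 5 e^{- a u^{2}} \, du = - \frac{5 \sqrt{\pi}}{\sqrt{a}}.$$

Differentiating under the integral sign brings down a factor of $(-u^2)$:
$$\frac{dJ}{da} = \int_{-\infty}^{\infty} 5 u^{2} e^{- a u^{2}} \, du = \frac{5 \sqrt{\pi}}{2 a^{\frac{3}{2}}}.$$

Repeating twice in total — each differentiation brings down another $(-u^2)$ — gives
$$\frac{d^{2}J}{da^{2}} = \int_{-\infty}^{\infty} - 5 u^{4} e^{- a u^{2}} \, du = - \frac{15 \sqrt{\pi}}{4 a^{\frac{5}{2}}},$$
and the integrand here is exactly the target integrand, so $I = - \frac{15 \sqrt{\pi}}{4 a^{\frac{5}{2}}}$.

Setting $a = 1$:
$$I = - \frac{15 \sqrt{\pi}}{4}.$$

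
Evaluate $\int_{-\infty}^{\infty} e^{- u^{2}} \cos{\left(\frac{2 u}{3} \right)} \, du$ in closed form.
$\frac{\sqrt{\pi}}{e^{\frac{1}{9}}}$

Let $b$ denote the cosine frequency and define $I(b) = \int_{-\infty}^{\infty} e^{- u^{2}} \cos{\left(b u \right)} \, du$.

Differentiating under the integral sign,
$$I'(b) = \int_{-\infty}^{\infty} - u e^{- u^{2}} \sin{\left(b u \right)} \, du.$$

Integrate $\int_{-\infty}^{\infty} u \sin(b u)\, e^{- u^{2}}\, du$ by parts with $w = \sin(b u)$ and $dv = u\, e^{- u^{2}}\, du$, giving $v = - \frac{e^{- u^{2}}}{2}$. The boundary term vanishes and
$$\int_{-\infty}^{\infty} u \sin(b u)\, e^{- u^{2}}\, du = \frac{b}{2} \int_{-\infty}^{\infty} \cos(b u)\, e^{- u^{2}}\, du,$$
so $I'(b) = - \frac{b}{2}\, I(b)$.

This is a separable first-order ODE; solving with the initial condition $I(0) = \int_{-\infty}^{\infty} e^{- u^{2}}\,du = \sqrt{\pi}$ gives
$$I(b) = \sqrt{\pi} e^{- \frac{b^{2}}{4}}.$$

Setting $b = \frac{2}{3}$:
$$I = \frac{\sqrt{\pi}}{e^{\frac{1}{9}}}.$$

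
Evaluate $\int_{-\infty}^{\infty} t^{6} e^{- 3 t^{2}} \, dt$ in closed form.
$\frac{5 \sqrt{3} \sqrt{\pi}}{216}$

Start from the elementary integral
$$J(a) = \int_{-\infty}^{\infty} e^{- a t^{2}} \, dt = \frac{\sqrt{\pi}}{\sqrt{a}}.$$

Differentiating under the integral sign brings down a factor of $(-t^2)$:
$$\frac{dJ}{da} = \int_{-\infty}^{\infty} - t^{2} e^{- a t^{2}} \, dt = - \frac{\sqrt{\pi}}{2 a^{\frac{3}{2}}}.$$

Repeating $3$ times in total — each differentiation brings down another $(-t^2)$ — gives
$$\frac{d^{3}J}{da^{3}} = \int_{-\infty}^{\infty} - t^{6} e^{- a t^{2}} \, dt = - \frac{15 \sqrt{\pi}}{8 a^{\frac{7}{2}}},$$
and the integrand here is $(-1)^{3}$ times the target integrand, so $I = (-1)^{3}\,\frac{d^{3}J}{da^{3}} = \frac{15 \sqrt{\pi}}{8 a^{\frac{7}{2}}}$.

Setting $a = 3$:
$$I = \frac{5 \sqrt{3} \sqrt{\pi}}{216}.$$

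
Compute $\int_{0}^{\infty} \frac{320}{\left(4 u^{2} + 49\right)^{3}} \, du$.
$\frac{30 \pi}{16807}$

Start from the standard arctangent integral
$$J(a) = \int_{0}^{\infty} \frac{5}{a^{2} + u^{2}} \, du = \frac{5 \pi}{2 a}.$$

Differentiating under the integral sign with respect to $a$,
$$\frac{dJ}{da} = \int_{0}^{\infty} - \frac{10 a}{\left(a^{2} + u^{2}\right)^{2}} \, du = - \frac{5 \pi}{2 a^{2}},$$
so $\int_{0}^{\infty} \frac{5}{\left(a^{2} + u^{2}\right)^{2}} \, du = \frac{5 \pi}{4 a^{3}}$.

Repeating — each differentiation of $1/(u^2+a^2)^j$ produces $-2ja/(u^2+a^2)^{j+1}$ — and dividing through by $-2ja$ at each step yields, after $2$ differentiations in total,
$$\int_{0}^{\infty} \frac{5}{\left(a^{2} + u^{2}\right)^{3}} \, du = \frac{15 \pi}{16 a^{5}}.$$

Setting $a = \frac{7}{2}$:
$$I = \frac{30 \pi}{16807}.$$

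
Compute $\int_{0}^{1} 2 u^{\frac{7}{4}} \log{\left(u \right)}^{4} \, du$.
$\frac{49152}{161051}$

Begin with the known integral
$$J(a) = \int_{0}^{1} 2 u^{a} \, du = \frac{2}{a + 1}.$$

Differentiating under the integral sign brings down a factor of $\ln u$:
$$\frac{dJ}{da} = \int_{0}^{1} 2 u^{a} \log{\left(u \right)} \, du = - \frac{2}{\left(a + 1\right)^{2}}.$$

Repeating $4$ times in total — each differentiation brings down another $\ln u$ — gives
$$\frac{d^{4}J}{da^{4}} = \int_{0}^{1} 2 u^{a} \log{\left(u \right)}^{4} \, du = \frac{48}{\left(a + 1\right)^{5}},$$
and the integrand here is exactly the target integrand, so $I = \frac{48}{\left(a + 1\right)^{5}}$.

Setting $a = \frac{7}{4}$:
$$I = \frac{49152}{161051}.$$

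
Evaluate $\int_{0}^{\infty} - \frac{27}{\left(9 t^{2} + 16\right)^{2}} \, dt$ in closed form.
$- \frac{9 \pi}{256}$

Start from the standard arctangent integral
$$J(a) = \int_{0}^{\infty} - \frac{1}{3 \left(a^{2} + t^{2}\right)} \, dt = - \frac{\pi}{6 a}.$$

Differentiating under the integral sign with respect to $a$,
$$\frac{dJ}{da} = \int_{0}^{\infty} \frac{2 a}{3 \left(a^{2} + t^{2}\right)^{2}} \, dt = \frac{\pi}{6 a^{2}},$$
so $\int_{0}^{\infty} - \frac{1}{3 \left(a^{2} + t^{2}\right)^{2}} \, dt = - \frac{\pi}{12 a^{3}}$.

Setting $a = \frac{4}{3}$:
$$I = - \frac{9 \pi}{256}.$$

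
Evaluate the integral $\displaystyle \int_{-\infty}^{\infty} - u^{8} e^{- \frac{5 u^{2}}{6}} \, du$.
$- \frac{1701 \sqrt{30} \sqrt{\pi}}{625}$

Begin with the known integral
$$J(a) = \int_{-\infty}^{\infty} - e^{- a u^{2}} \, du = - \frac{\sqrt{\pi}}{\sqrt{a}}.$$

Differentiating under the integral sign brings down a factor of $(-u^2)$:
$$\frac{dJ}{da} = \int_{-\infty}^{\infty} u^{2} e^{- a u^{2}} \, du = \frac{\sqrt{\pi}}{2 a^{\frac{3}{2}}}.$$

Repeating $4$ times in total — each differentiation brings down another $(-u^2)$ — gives
$$\frac{d^{4}J}{da^{4}} = \int_{-\infty}^{\infty} - u^{8} e^{- a u^{2}} \, du = - \frac{105 \sqrt{\pi}}{16 a^{\frac{9}{2}}},$$
and the integrand here is exactly the target integrand, so $I = - \frac{105 \sqrt{\pi}}{16 a^{\frac{9}{2}}}$.

Setting $a = \frac{5}{6}$:
$$I = - \frac{1701 \sqrt{30} \sqrt{\pi}}{625}.$$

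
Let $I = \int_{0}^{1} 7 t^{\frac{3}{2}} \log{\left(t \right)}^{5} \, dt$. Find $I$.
$- \frac{10752}{3125}$

Consider the simpler parametrised integral
$$J(a) = \int_{0}^{1} 7 t^{a} \, dt = \frac{7}{a + 1}.$$

Differentiating under the integral sign brings down a factor of $\ln t$:
$$\frac{dJ}{da} = \int_{0}^{1} 7 t^{a} \log{\left(t \right)} \, dt = - \frac{7}{\left(a + 1\right)^{2}}.$$

Repeating $5$ times in total — each differentiation brings down another $\ln t$ — gives
$$\frac{d^{5}J}{da^{5}} = \int_{0}^{1} 7 t^{a} \log{\left(t \right)}^{5} \, dt = - \frac{840}{\left(a + 1\right)^{6}},$$
and the integrand here is exactly the target integrand, so $I = - \frac{840}{\left(a + 1\right)^{6}}$.

Setting $a = \frac{3}{2}$:
$$I = - \frac{10752}{3125}.$$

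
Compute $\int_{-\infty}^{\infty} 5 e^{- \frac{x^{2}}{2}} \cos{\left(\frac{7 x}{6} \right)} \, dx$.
$\frac{5 \sqrt{2} \sqrt{\pi}}{e^{\frac{49}{72}}}$

Define $I(b) = \int_{-\infty}^{\infty} 5 e^{- \frac{x^{2}}{2}} \cos{\left(b x \right)} \, dx$.

Differentiating under the integral sign,
$$I'(b) = \int_{-\infty}^{\infty} - 5 x e^{- \frac{x^{2}}{2}} \sin{\left(b x \right)} \, dx.$$

Integrate $\int_{-\infty}^{\infty} x \sin(b x)\, e^{- \frac{x^{2}}{2}}\, dx$ by parts with $u = \sin(b x)$ and $dv = x\, e^{- \frac{x^{2}}{2}}\, dx$, giving $v = - e^{- \frac{x^{2}}{2}}$. The boundary term vanishes and
$$\int_{-\infty}^{\infty} x \sin(b x)\, e^{- \frac{x^{2}}{2}}\, dx = b \int_{-\infty}^{\infty} \cos(b x)\, e^{- \frac{x^{2}}{2}}\, dx,$$
so $I'(b) = - b\, I(b)$.

This is a separable first-order ODE; solving with the initial condition $I(0) = \int_{-\infty}^{\infty} 5 e^{- \frac{x^{2}}{2}}\,dx = 5 \sqrt{2} \sqrt{\pi}$ gives
$$I(b) = 5 \sqrt{2} \sqrt{\pi} e^{- \frac{b^{2}}{2}}.$$

Setting $b = \frac{7}{6}$:
$$I = \frac{5 \sqrt{2} \sqrt{\pi}}{e^{\frac{49}{72}}}.$$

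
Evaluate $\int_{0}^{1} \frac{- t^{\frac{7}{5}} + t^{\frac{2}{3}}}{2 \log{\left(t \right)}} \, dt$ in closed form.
$\log{\left(\frac{5}{6} \right)}$

Replace the exponent $\frac{2}{3}$ by a parameter $a$: let $I(a) = \int_{0}^{1} \frac{- t^{\frac{7}{5}} + t^{a}}{2 \log{\left(t \right)}} \, dt$.

Since $\dfrac{\partial}{\partial a}\,t^{a} = t^{a} \ln t$, the $\ln t$ in the denominator cancels and
$$\frac{dI}{da} = \int_{0}^{1} \frac{1}{2} t^{a} \, dt = \frac{1}{2} \left[\frac{t^{a+1}}{a+1}\right]_0^1 = \frac{1}{2 \left(a + 1\right)}.$$

Integrating with respect to $a$ gives $I(a) = \log{\left(\frac{\sqrt{15} \sqrt{a + 1}}{6} \right)} + C$.

At $a = \frac{7}{5}$ the integrand is identically $0$, so $I(\frac{7}{5}) = 0$. The closed form gives $0$, hence $C = 0$.

Setting $a = \frac{2}{3}$:
$$I = \log{\left(\frac{5}{6} \right)}.$$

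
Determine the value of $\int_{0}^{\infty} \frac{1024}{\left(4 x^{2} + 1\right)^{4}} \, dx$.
$80 \pi$

Begin with the known result
$$J(a) = \int_{0}^{\infty} \frac{4}{a^{2} + x^{2}} \, dx = \frac{2 \pi}{a}.$$

Differentiating under the integral sign with respect to $a$,
$$\frac{dJ}{da} = \int_{0}^{\infty} - \frac{8 a}{\left(a^{2} + x^{2}\right)^{2}} \, dx = - \frac{2 \pi}{a^{2}},$$
so $\int_{0}^{\infty} \frac{4}{\left(a^{2} + x^{2}\right)^{2}} \, dx = \frac{\pi}{a^{3}}$.

Repeating — each differentiation of $1/(x^2+a^2)^j$ produces $-2ja/(x^2+a^2)^{j+1}$ — and dividing through by $-2ja$ at each step yields, after $3$ differentiations in total,
$$\int_{0}^{\infty} \frac{4}{\left(a^{2} + x^{2}\right)^{4}} \, dx = \frac{5 \pi}{8 a^{7}}.$$

Setting $a = \frac{1}{2}$:
$$I = 80 \pi.$$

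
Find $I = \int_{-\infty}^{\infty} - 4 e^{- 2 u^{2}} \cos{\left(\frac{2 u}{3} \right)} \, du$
$- \frac{2 \sqrt{2} \sqrt{\pi}}{e^{\frac{1}{18}}}$

Treat the cosine frequency as a parameter and define $I(b) = \int_{-\infty}^{\infty} - 4 e^{- 2 u^{2}} \cos{\left(b u \right)} \, du$.

Differentiating under the integral sign,
$$I'(b) = \int_{-\infty}^{\infty} 4 u e^{- 2 u^{2}} \sin{\left(b u \right)} \, du.$$

Integrate $\int_{-\infty}^{\infty} u \sin(b u)\, e^{- 2 u^{2}}\, du$ by parts with $w = \sin(b u)$ and $dv = u\, e^{- 2 u^{2}}\, du$, giving $v = - \frac{e^{- 2 u^{2}}}{4}$. The boundary term vanishes and
$$\int_{-\infty}^{\infty} u \sin(b u)\, e^{- 2 u^{2}}\, du = \frac{b}{4} \int_{-\infty}^{\infty} \cos(b u)\, e^{- 2 u^{2}}\, du,$$
so $I'(b) = - \frac{b}{4}\, I(b)$.

This is a separable first-order ODE; solving with the initial condition $I(0) = \int_{-\infty}^{\infty} - 4 e^{- 2 u^{2}}\,du = - 2 \sqrt{2} \sqrt{\pi}$ gives
$$I(b) = - 2 \sqrt{2} \sqrt{\pi} e^{- \frac{b^{2}}{8}}.$$

Setting $b = \frac{2}{3}$:
$$I = - \frac{2 \sqrt{2} \sqrt{\pi}}{e^{\frac{1}{18}}}.$$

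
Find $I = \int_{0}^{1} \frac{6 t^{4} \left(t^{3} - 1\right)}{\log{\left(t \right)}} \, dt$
$- \log{\left(\frac{15625}{262144} \right)}$

Introduce a parameter $a$ in the exponent: let $I(a) = \int_{0}^{1} \frac{6 \left(t^{7} - t^{a}\right)}{\log{\left(t \right)}} \, dt$.

Since $\dfrac{\partial}{\partial a}\,t^{a} = t^{a} \ln t$, the $\ln t$ in the denominator cancels and
$$\frac{dI}{da} = \int_{0}^{1} -6 t^{a} \, dt = -6 \left[\frac{t^{a+1}}{a+1}\right]_0^1 = - \frac{6}{a + 1}.$$

Integrating with respect to $a$ gives $I(a) = - \log{\left(\frac{\left(a + 1\right)^{6}}{262144} \right)} + C$.

At $a = 7$ the integrand is identically $0$, so $I(7) = 0$. The closed form gives $0$, hence $C = 0$.

Setting $a = 4$:
$$I = - \log{\left(\frac{15625}{262144} \right)}.$$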